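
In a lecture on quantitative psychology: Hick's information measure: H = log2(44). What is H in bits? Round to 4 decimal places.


H = log2(n)
H = log2(44)
= 5.4594


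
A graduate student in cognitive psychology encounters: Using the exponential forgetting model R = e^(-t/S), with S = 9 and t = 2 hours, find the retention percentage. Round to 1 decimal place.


R = e^(-t/S)
-t/S = -2/9 = -0.222222
R = e^(-0.222222) = 0.800738
Percentage = 0.800738 * 100
= 80.1


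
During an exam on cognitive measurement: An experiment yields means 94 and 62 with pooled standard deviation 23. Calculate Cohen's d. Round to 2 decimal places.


Cohen's d = (M1 - M2) / S_pooled
= (94 - 62) / 23
= 32 / 23
= 1.39


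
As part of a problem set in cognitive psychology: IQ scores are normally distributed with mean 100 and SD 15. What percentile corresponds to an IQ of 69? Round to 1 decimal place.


z = (IQ - mean) / SD
z = (69 - 100) / 15 = -2.0667
Percentile = Phi(-2.0667) * 100
Phi(-2.0667) = 0.019381
= 1.9


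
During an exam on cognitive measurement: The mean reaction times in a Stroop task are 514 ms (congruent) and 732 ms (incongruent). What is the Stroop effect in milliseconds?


Stroop effect = RT(incongruent) - RT(congruent)
= 732 - 514
= 218 ms


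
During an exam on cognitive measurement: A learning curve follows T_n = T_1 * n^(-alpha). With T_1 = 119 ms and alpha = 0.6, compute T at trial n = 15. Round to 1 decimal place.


T_n = 119 * 15^(-0.6)
15^(-0.6) = 0.196945
T_n = 119 * 0.196945
= 23.4 ms


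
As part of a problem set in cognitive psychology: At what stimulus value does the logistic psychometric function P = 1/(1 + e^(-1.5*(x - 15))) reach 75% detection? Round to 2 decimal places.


At P = 0.75: 0.75 = 1/(1 + e^(-k*(x-x0)))
Solving: e^(-k*(x-x0)) = 1/3
x = x0 + ln(3)/k
ln(3) = 1.0986
x = 15 + 1.0986/1.5
= 15 + 0.7324
= 15.73


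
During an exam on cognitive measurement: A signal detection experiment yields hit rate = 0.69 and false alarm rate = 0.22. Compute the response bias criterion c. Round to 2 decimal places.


c = -0.5 * (z(HR) + z(FAR))
z(0.69) = 0.4959
z(0.22) = -0.7722
c = -0.5 * (0.4959 + -0.7722)
= -0.5 * -0.2763
= 0.14


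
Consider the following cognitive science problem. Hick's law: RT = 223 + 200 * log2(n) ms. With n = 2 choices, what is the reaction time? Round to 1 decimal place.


RT = 223 + 200 * log2(2)
log2(2) = 1.0
RT = 223 + 200 * 1.0
= 223 + 200.0
= 423.0 ms


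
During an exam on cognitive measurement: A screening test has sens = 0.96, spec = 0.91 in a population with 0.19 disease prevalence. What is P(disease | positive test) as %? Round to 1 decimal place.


PPV = (sens * prev) / (sens * prev + (1-spec) * (1-prev))
Numerator = 0.96 * 0.19 = 0.1824
P(positive and no disease) = (1 - spec) * (1 - prev) = (1 - 0.91) * (1 - 0.19) = 0.0729
Denominator = 0.1824 + 0.0729 = 0.2553
PPV = 0.1824 / 0.2553 = 0.714454
As percentage = 71.4


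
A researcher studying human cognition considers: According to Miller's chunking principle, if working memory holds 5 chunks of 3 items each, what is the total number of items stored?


Total items = chunks * items_per_chunk
= 5 * 3
= 15


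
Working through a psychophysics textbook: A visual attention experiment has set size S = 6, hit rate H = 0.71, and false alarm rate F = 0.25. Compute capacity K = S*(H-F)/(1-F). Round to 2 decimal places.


K = S * (H - F) / (1 - F)
H - F = 0.46
1 - F = 0.75
K = 6 * 0.46 / 0.75
= 3.68


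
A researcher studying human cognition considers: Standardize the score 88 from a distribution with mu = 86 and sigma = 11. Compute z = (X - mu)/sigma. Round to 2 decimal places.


z = (X - mu) / sigma
= (88 - 86) / 11
= 2 / 11
= 0.18


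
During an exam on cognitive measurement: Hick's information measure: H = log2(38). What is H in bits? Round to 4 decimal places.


H = log2(n)
H = log2(38)
= 5.2479


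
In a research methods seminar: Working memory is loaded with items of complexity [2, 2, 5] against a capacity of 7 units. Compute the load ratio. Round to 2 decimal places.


Total complexity = 2 + 2 + 5 = 9
Load = total / capacity = 9 / 7
= 1.29


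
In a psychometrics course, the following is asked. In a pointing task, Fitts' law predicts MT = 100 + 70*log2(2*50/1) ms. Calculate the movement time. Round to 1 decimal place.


MT = 100 + 70 * log2(2*50/1)
2D/W = 100.0
log2(100.0) = 6.6439
MT = 100 + 70 * 6.6439
= 565.1 ms


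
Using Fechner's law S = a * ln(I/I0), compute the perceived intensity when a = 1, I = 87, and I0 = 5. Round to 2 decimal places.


S = 1 * ln(87/5)
I/I0 = 17.4
ln(17.4) = 2.8565
S = 1 * 2.8565
= 2.86


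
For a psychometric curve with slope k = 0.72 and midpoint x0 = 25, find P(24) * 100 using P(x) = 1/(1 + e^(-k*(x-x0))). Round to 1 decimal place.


P(x) = 1/(1 + e^(-0.72*(24 - 25)))
Exponent = -0.72 * -1 = 0.72
e^(0.72) = 2.054433
P = 1/(1 + 2.054433) = 0.327393
Percentage = 32.7


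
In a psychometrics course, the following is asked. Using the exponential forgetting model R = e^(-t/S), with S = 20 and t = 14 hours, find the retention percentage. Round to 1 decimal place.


R = e^(-t/S)
-t/S = -14/20 = -0.7
R = e^(-0.7) = 0.496585
Percentage = 0.496585 * 100
= 49.7


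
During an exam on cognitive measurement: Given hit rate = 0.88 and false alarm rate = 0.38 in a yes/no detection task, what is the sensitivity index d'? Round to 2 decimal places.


d' = z(HR) - z(FAR)
z(0.88) = 1.175
z(0.38) = -0.3055
d' = 1.175 - -0.3055
= 1.48


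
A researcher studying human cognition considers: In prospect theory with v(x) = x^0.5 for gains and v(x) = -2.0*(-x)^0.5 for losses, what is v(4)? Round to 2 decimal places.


Since x = 4 >= 0, use v(x) = x^0.5
4^0.5 = 2.0
v(4) = 2.00


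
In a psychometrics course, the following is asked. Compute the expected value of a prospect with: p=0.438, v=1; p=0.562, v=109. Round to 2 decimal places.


EU = sum(p_i * v_i)
0.438 * 1 = 0.438
0.562 * 109 = 61.258
EU = 0.438 + 61.258
= 61.70


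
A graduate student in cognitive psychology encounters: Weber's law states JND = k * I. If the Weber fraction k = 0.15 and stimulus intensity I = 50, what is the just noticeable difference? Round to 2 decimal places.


JND = k * I
JND = 0.15 * 50
= 7.50


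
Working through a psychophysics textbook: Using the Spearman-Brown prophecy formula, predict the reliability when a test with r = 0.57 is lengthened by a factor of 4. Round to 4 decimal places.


r_new = n*r / (1 + (n-1)*r)
Numerator = 4 * 0.57 = 2.28
Denominator = 1 + 3 * 0.57 = 2.71
r_new = 2.28 / 2.71
= 0.8413


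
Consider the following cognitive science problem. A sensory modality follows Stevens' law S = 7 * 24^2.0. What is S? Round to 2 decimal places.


S = 7 * 24^2.0
24^2.0 = 576.0
S = 7 * 576.0
= 4032.00


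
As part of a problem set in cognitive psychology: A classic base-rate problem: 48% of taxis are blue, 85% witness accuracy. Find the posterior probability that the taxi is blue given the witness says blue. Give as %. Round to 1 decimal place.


P(blue | says blue) = P(says blue | blue)*P(blue) / [P(says blue | blue)*P(blue) + P(says blue | not blue)*P(not blue)]
Numerator = 0.85 * 0.48 = 0.408
False identification = 0.15 * 0.52 = 0.078
P = 0.408 / (0.408 + 0.078)
= 0.408 / 0.486
As percentage = 84.0


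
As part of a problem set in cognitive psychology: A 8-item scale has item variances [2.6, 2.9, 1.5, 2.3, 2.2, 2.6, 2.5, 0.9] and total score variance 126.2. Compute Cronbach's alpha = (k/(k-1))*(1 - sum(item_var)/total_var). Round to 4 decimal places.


alpha = (k/(k-1)) * (1 - sum(s_i^2)/s_total^2)
sum(item variances) = 17.5
k/(k-1) = 8/7 = 1.142857
1 - 17.5/126.2 = 1 - 0.138669 = 0.861331
alpha = 1.142857 * 0.861331
= 0.9844


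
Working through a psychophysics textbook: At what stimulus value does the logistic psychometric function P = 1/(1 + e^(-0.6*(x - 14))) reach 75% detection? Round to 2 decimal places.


At P = 0.75: 0.75 = 1/(1 + e^(-k*(x-x0)))
Solving: e^(-k*(x-x0)) = 1/3
x = x0 + ln(3)/k
ln(3) = 1.0986
x = 14 + 1.0986/0.6
= 14 + 1.831
= 15.83


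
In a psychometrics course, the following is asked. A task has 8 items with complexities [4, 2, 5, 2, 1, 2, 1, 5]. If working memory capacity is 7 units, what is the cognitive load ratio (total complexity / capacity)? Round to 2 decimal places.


Total complexity = 4 + 2 + 5 + 2 + 1 + 2 + 1 + 5 = 22
Load = total / capacity = 22 / 7
= 3.14


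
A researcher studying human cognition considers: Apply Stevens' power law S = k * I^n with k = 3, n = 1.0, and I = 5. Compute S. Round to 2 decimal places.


S = 3 * 5^1.0
5^1.0 = 5.0
S = 3 * 5.0
= 15.00


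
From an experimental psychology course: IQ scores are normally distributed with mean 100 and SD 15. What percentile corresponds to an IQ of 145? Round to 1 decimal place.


z = (IQ - mean) / SD
z = (145 - 100) / 15 = 3.0
Percentile = Phi(3.0) * 100
Phi(3.0) = 0.99865
= 99.9


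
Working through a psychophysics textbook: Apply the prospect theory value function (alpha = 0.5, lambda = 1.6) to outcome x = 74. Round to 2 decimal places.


Since x = 74 >= 0, use v(x) = x^0.5
74^0.5 = 8.6023
v(74) = 8.60


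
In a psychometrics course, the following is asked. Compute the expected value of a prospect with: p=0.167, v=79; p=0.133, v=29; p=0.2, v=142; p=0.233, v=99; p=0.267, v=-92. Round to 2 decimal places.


EU = sum(p_i * v_i)
0.167 * 79 = 13.193
0.133 * 29 = 3.857
0.2 * 142 = 28.4
0.233 * 99 = 23.067
0.267 * -92 = -24.564
EU = 13.193 + 3.857 + 28.4 + 23.067 + -24.564
= 43.95


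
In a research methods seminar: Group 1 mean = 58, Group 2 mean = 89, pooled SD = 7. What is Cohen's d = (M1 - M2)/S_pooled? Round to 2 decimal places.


Cohen's d = (M1 - M2) / S_pooled
= (58 - 89) / 7
= -31 / 7
= -4.43


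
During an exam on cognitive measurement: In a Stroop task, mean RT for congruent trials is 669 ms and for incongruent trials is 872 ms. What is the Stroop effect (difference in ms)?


Stroop effect = RT(incongruent) - RT(congruent)
= 872 - 669
= 203 ms


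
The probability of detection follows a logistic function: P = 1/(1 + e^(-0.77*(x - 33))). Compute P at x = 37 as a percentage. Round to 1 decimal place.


P(x) = 1/(1 + e^(-0.77*(37 - 33)))
Exponent = -0.77 * 4 = -3.08
e^(-3.08) = 0.045959
P = 1/(1 + 0.045959) = 0.95606
Percentage = 95.6


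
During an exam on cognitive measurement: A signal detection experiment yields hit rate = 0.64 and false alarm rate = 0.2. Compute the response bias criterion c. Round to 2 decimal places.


c = -0.5 * (z(HR) + z(FAR))
z(0.64) = 0.3585
z(0.2) = -0.8416
c = -0.5 * (0.3585 + -0.8416)
= -0.5 * -0.4831
= 0.24


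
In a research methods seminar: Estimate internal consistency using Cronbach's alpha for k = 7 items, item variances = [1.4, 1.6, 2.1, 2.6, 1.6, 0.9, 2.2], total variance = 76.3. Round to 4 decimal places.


alpha = (k/(k-1)) * (1 - sum(s_i^2)/s_total^2)
sum(item variances) = 12.4
k/(k-1) = 7/6 = 1.166667
1 - 12.4/76.3 = 1 - 0.162516 = 0.837484
alpha = 1.166667 * 0.837484
= 0.9771


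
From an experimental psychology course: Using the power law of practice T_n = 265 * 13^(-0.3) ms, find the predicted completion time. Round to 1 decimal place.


T_n = 265 * 13^(-0.3)
13^(-0.3) = 0.463252
T_n = 265 * 0.463252
= 122.8 ms


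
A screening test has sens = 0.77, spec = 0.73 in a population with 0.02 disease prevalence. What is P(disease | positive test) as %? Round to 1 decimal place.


PPV = (sens * prev) / (sens * prev + (1-spec) * (1-prev))
Numerator = 0.77 * 0.02 = 0.0154
P(positive and no disease) = (1 - spec) * (1 - prev) = (1 - 0.73) * (1 - 0.02) = 0.2646
Denominator = 0.0154 + 0.2646 = 0.28
PPV = 0.0154 / 0.28 = 0.055
As percentage = 5.5


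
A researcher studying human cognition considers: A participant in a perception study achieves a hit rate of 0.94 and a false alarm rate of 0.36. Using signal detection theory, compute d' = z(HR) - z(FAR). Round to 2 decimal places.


d' = z(HR) - z(FAR)
z(0.94) = 1.5548
z(0.36) = -0.3585
d' = 1.5548 - -0.3585
= 1.91


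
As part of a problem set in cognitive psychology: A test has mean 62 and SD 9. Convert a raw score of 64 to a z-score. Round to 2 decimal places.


z = (X - mu) / sigma
= (64 - 62) / 9
= 2 / 9
= 0.22


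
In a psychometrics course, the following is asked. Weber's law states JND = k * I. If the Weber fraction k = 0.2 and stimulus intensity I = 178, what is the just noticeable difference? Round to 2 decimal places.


JND = k * I
JND = 0.2 * 178
= 35.60


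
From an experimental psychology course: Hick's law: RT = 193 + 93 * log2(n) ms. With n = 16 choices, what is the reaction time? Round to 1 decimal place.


RT = 193 + 93 * log2(16)
log2(16) = 4.0
RT = 193 + 93 * 4.0
= 193 + 372.0
= 565.0 ms


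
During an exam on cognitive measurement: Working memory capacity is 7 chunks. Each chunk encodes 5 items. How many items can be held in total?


Total items = chunks * items_per_chunk
= 7 * 5
= 35


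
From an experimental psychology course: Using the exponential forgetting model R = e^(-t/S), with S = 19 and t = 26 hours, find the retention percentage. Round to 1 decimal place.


R = e^(-t/S)
-t/S = -26/19 = -1.368421
R = e^(-1.368421) = 0.254509
Percentage = 0.254509 * 100
= 25.5


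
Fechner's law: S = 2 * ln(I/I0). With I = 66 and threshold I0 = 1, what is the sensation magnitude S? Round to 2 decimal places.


S = 2 * ln(66/1)
I/I0 = 66.0
ln(66.0) = 4.1897
S = 2 * 4.1897
= 8.38


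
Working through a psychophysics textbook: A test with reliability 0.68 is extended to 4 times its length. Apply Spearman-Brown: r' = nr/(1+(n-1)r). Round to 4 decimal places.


r_new = n*r / (1 + (n-1)*r)
Numerator = 4 * 0.68 = 2.72
Denominator = 1 + 3 * 0.68 = 3.04
r_new = 2.72 / 3.04
= 0.8947


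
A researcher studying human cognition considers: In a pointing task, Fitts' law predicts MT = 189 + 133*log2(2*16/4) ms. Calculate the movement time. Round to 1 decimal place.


MT = 189 + 133 * log2(2*16/4)
2D/W = 8.0
log2(8.0) = 3.0
MT = 189 + 133 * 3.0
= 588.0 ms


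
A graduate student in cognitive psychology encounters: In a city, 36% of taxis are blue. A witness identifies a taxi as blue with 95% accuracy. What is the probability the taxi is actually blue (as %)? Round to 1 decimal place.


P(blue | says blue) = P(says blue | blue)*P(blue) / [P(says blue | blue)*P(blue) + P(says blue | not blue)*P(not blue)]
Numerator = 0.95 * 0.36 = 0.342
False identification = 0.05 * 0.64 = 0.032
P = 0.342 / (0.342 + 0.032)
= 0.342 / 0.374
As percentage = 91.4


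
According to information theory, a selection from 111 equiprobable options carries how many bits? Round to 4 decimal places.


H = log2(n)
H = log2(111)
= 6.7944


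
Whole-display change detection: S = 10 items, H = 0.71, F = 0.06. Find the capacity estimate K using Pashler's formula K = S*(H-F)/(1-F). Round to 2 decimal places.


K = S * (H - F) / (1 - F)
H - F = 0.65
1 - F = 0.94
K = 10 * 0.65 / 0.94
= 6.91


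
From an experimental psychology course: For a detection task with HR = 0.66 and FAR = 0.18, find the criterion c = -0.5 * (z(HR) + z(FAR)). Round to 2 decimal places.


c = -0.5 * (z(HR) + z(FAR))
z(0.66) = 0.4125
z(0.18) = -0.9154
c = -0.5 * (0.4125 + -0.9154)
= -0.5 * -0.5029
= 0.25


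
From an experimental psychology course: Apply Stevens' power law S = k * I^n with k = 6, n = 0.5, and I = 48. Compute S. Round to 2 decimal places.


S = 6 * 48^0.5
48^0.5 = 6.9282
S = 6 * 6.9282
= 41.57


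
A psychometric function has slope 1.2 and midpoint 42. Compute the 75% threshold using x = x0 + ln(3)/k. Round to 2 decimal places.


At P = 0.75: 0.75 = 1/(1 + e^(-k*(x-x0)))
Solving: e^(-k*(x-x0)) = 1/3
x = x0 + ln(3)/k
ln(3) = 1.0986
x = 42 + 1.0986/1.2
= 42 + 0.9155
= 42.92


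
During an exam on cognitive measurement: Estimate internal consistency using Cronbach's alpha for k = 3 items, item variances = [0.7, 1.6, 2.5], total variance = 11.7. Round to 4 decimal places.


alpha = (k/(k-1)) * (1 - sum(s_i^2)/s_total^2)
sum(item variances) = 4.8
k/(k-1) = 3/2 = 1.5
1 - 4.8/11.7 = 1 - 0.410256 = 0.589744
alpha = 1.5 * 0.589744
= 0.8846


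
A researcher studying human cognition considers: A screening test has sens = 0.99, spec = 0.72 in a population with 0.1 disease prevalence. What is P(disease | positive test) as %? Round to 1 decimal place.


PPV = (sens * prev) / (sens * prev + (1-spec) * (1-prev))
Numerator = 0.99 * 0.1 = 0.099
P(positive and no disease) = (1 - spec) * (1 - prev) = (1 - 0.72) * (1 - 0.1) = 0.252
Denominator = 0.099 + 0.252 = 0.351
PPV = 0.099 / 0.351 = 0.282051
As percentage = 28.2


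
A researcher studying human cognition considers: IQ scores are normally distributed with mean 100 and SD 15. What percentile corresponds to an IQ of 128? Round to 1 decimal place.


z = (IQ - mean) / SD
z = (128 - 100) / 15 = 1.8667
Percentile = Phi(1.8667) * 100
Phi(1.8667) = 0.969028
= 96.9


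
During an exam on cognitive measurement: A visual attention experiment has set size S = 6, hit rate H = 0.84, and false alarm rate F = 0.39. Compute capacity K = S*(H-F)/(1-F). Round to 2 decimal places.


K = S * (H - F) / (1 - F)
H - F = 0.45
1 - F = 0.61
K = 6 * 0.45 / 0.61
= 4.43


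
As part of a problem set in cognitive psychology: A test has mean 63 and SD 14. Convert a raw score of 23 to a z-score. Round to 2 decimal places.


z = (X - mu) / sigma
= (23 - 63) / 14
= -40 / 14
= -2.86


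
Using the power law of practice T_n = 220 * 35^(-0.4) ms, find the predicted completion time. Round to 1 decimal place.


T_n = 220 * 35^(-0.4)
35^(-0.4) = 0.241197
T_n = 220 * 0.241197
= 53.1 ms


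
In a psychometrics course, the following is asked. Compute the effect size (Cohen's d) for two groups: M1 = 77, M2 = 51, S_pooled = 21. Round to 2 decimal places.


Cohen's d = (M1 - M2) / S_pooled
= (77 - 51) / 21
= 26 / 21
= 1.24


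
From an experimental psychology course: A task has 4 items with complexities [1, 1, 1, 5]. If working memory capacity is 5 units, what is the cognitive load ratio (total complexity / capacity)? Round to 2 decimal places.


Total complexity = 1 + 1 + 1 + 5 = 8
Load = total / capacity = 8 / 5
= 1.60


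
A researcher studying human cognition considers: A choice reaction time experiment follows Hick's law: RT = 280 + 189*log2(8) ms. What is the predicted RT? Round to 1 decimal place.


RT = 280 + 189 * log2(8)
log2(8) = 3.0
RT = 280 + 189 * 3.0
= 280 + 567.0
= 847.0 ms


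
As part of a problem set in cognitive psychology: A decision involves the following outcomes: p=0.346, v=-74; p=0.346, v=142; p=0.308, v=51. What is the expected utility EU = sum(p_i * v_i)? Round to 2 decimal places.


EU = sum(p_i * v_i)
0.346 * -74 = -25.604
0.346 * 142 = 49.132
0.308 * 51 = 15.708
EU = -25.604 + 49.132 + 15.708
= 39.24


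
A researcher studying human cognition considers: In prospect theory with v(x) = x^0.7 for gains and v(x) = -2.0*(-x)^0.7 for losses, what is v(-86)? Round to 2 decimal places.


Since x = -86 < 0, use v(x) = -lambda*(-x)^alpha
(-x) = 86
86^0.7 = 22.6021
v(-86) = -2.0 * 22.6021
= -45.20


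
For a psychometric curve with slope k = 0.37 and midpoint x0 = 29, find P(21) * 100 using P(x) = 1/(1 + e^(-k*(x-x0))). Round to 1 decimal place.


P(x) = 1/(1 + e^(-0.37*(21 - 29)))
Exponent = -0.37 * -8 = 2.96
e^(2.96) = 19.297972
P = 1/(1 + 19.297972) = 0.049266
Percentage = 4.9


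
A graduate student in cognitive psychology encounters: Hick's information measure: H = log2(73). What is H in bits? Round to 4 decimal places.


H = log2(n)
H = log2(73)
= 6.1898


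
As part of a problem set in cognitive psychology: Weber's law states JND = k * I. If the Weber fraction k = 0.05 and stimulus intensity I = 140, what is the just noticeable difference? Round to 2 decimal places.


JND = k * I
JND = 0.05 * 140
= 7.00


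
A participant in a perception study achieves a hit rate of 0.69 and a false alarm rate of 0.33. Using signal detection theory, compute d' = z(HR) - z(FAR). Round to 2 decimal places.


d' = z(HR) - z(FAR)
z(0.69) = 0.4959
z(0.33) = -0.4399
d' = 0.4959 - -0.4399
= 0.94


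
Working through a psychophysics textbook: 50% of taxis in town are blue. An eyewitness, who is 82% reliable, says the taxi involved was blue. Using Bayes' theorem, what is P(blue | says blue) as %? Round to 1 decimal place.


P(blue | says blue) = P(says blue | blue)*P(blue) / [P(says blue | blue)*P(blue) + P(says blue | not blue)*P(not blue)]
Numerator = 0.82 * 0.5 = 0.41
False identification = 0.18 * 0.5 = 0.09
P = 0.41 / (0.41 + 0.09)
= 0.41 / 0.5
As percentage = 82.0


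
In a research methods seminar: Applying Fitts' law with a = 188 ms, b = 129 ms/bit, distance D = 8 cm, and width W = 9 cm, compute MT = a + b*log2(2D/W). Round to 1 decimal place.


MT = 188 + 129 * log2(2*8/9)
2D/W = 1.777778
log2(1.777778) = 0.8301
MT = 188 + 129 * 0.8301
= 295.1 ms


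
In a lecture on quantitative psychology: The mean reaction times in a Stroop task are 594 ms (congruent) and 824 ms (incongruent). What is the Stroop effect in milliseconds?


Stroop effect = RT(incongruent) - RT(congruent)
= 824 - 594
= 230 ms


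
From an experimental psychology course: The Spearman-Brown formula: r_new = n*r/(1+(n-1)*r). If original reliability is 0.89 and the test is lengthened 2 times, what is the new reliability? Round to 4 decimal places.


r_new = n*r / (1 + (n-1)*r)
Numerator = 2 * 0.89 = 1.78
Denominator = 1 + 1 * 0.89 = 1.89
r_new = 1.78 / 1.89
= 0.9418


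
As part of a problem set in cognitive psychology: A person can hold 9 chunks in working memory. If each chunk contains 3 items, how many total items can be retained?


Total items = chunks * items_per_chunk
= 9 * 3
= 27


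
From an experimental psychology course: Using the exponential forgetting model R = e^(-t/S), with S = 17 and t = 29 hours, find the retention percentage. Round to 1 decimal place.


R = e^(-t/S)
-t/S = -29/17 = -1.705882
R = e^(-1.705882) = 0.181612
Percentage = 0.181612 * 100
= 18.2


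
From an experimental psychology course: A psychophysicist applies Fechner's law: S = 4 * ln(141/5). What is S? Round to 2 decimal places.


S = 4 * ln(141/5)
I/I0 = 28.2
ln(28.2) = 3.3393
S = 4 * 3.3393
= 13.36


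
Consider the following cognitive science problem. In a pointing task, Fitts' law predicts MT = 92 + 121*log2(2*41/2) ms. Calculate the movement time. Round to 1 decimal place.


MT = 92 + 121 * log2(2*41/2)
2D/W = 41.0
log2(41.0) = 5.3576
MT = 92 + 121 * 5.3576
= 740.3 ms


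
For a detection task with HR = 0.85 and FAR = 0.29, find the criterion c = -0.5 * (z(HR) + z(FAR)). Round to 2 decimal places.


c = -0.5 * (z(HR) + z(FAR))
z(0.85) = 1.0364
z(0.29) = -0.5534
c = -0.5 * (1.0364 + -0.5534)
= -0.5 * 0.483
= -0.24


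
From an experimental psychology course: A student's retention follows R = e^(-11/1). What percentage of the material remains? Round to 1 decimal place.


R = e^(-t/S)
-t/S = -11/1 = -11.0
R = e^(-11.0) = 1.7e-05
Percentage = 1.7e-05 * 100
= 0.0


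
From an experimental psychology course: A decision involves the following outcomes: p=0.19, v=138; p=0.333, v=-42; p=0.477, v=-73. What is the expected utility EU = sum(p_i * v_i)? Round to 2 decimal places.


EU = sum(p_i * v_i)
0.19 * 138 = 26.22
0.333 * -42 = -13.986
0.477 * -73 = -34.821
EU = 26.22 + -13.986 + -34.821
= -22.59


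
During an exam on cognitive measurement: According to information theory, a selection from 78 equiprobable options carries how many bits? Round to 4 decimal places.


H = log2(n)
H = log2(78)
= 6.2854


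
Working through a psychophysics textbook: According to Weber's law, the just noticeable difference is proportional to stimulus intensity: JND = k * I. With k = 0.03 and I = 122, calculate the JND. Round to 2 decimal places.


JND = k * I
JND = 0.03 * 122
= 3.66


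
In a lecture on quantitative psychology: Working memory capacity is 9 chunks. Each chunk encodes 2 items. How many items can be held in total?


Total items = chunks * items_per_chunk
= 9 * 2
= 18


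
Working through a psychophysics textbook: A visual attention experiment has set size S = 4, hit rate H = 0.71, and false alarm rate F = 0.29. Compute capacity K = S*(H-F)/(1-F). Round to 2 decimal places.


K = S * (H - F) / (1 - F)
H - F = 0.42
1 - F = 0.71
K = 4 * 0.42 / 0.71
= 2.37


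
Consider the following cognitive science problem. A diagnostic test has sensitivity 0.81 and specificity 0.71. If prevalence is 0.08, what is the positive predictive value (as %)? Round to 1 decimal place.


PPV = (sens * prev) / (sens * prev + (1-spec) * (1-prev))
Numerator = 0.81 * 0.08 = 0.0648
P(positive and no disease) = (1 - spec) * (1 - prev) = (1 - 0.71) * (1 - 0.08) = 0.2668
Denominator = 0.0648 + 0.2668 = 0.3316
PPV = 0.0648 / 0.3316 = 0.195416
As percentage = 19.5


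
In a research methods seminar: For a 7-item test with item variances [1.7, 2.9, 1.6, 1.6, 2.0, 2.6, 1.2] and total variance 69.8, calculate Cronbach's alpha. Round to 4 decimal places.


alpha = (k/(k-1)) * (1 - sum(s_i^2)/s_total^2)
sum(item variances) = 13.6
k/(k-1) = 7/6 = 1.166667
1 - 13.6/69.8 = 1 - 0.194842 = 0.805158
alpha = 1.166667 * 0.805158
= 0.9394


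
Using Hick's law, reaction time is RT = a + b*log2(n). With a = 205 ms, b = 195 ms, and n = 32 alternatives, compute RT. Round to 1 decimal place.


RT = 205 + 195 * log2(32)
log2(32) = 5.0
RT = 205 + 195 * 5.0
= 205 + 975.0
= 1180.0 ms


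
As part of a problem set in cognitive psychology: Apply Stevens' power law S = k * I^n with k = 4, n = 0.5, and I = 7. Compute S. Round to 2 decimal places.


S = 4 * 7^0.5
7^0.5 = 2.6458
S = 4 * 2.6458
= 10.58


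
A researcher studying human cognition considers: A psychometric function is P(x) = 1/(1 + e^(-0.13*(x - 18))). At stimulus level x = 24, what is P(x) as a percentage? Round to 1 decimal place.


P(x) = 1/(1 + e^(-0.13*(24 - 18)))
Exponent = -0.13 * 6 = -0.78
e^(-0.78) = 0.458406
P = 1/(1 + 0.458406) = 0.68568
Percentage = 68.6


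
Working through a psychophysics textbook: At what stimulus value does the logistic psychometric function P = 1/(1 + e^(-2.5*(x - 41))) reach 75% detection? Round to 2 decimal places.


At P = 0.75: 0.75 = 1/(1 + e^(-k*(x-x0)))
Solving: e^(-k*(x-x0)) = 1/3
x = x0 + ln(3)/k
ln(3) = 1.0986
x = 41 + 1.0986/2.5
= 41 + 0.4394
= 41.44


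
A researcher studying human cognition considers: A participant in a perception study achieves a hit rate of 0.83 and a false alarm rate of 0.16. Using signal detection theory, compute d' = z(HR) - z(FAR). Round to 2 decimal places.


d' = z(HR) - z(FAR)
z(0.83) = 0.9542
z(0.16) = -0.9945
d' = 0.9542 - -0.9945
= 1.95


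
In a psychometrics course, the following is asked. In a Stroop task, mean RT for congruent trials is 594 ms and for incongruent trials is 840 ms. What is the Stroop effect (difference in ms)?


Stroop effect = RT(incongruent) - RT(congruent)
= 840 - 594
= 246 ms


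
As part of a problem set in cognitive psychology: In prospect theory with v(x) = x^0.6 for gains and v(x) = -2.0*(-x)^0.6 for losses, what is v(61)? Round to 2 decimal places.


Since x = 61 >= 0, use v(x) = x^0.6
61^0.6 = 11.7814
v(61) = 11.78


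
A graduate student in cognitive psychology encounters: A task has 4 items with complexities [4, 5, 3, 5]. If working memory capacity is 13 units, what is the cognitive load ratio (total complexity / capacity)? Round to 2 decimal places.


Total complexity = 4 + 5 + 3 + 5 = 17
Load = total / capacity = 17 / 13
= 1.31


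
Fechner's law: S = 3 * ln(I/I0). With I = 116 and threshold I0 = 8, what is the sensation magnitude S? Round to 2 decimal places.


S = 3 * ln(116/8)
I/I0 = 14.5
ln(14.5) = 2.6741
S = 3 * 2.6741
= 8.02


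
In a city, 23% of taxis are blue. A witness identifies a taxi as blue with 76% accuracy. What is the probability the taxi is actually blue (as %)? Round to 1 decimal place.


P(blue | says blue) = P(says blue | blue)*P(blue) / [P(says blue | blue)*P(blue) + P(says blue | not blue)*P(not blue)]
Numerator = 0.76 * 0.23 = 0.1748
False identification = 0.24 * 0.77 = 0.1848
P = 0.1748 / (0.1748 + 0.1848)
= 0.1748 / 0.3596
As percentage = 48.6


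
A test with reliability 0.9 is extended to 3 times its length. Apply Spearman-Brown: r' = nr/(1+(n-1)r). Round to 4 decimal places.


r_new = n*r / (1 + (n-1)*r)
Numerator = 3 * 0.9 = 2.7
Denominator = 1 + 2 * 0.9 = 2.8
r_new = 2.7 / 2.8
= 0.9643


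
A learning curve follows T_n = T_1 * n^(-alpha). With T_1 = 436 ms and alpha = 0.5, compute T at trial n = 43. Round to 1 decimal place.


T_n = 436 * 43^(-0.5)
43^(-0.5) = 0.152499
T_n = 436 * 0.152499
= 66.5 ms


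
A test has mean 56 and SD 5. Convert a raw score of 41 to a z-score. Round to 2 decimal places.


z = (X - mu) / sigma
= (41 - 56) / 5
= -15 / 5
= -3.00


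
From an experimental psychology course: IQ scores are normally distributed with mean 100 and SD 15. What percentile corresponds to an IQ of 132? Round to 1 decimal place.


z = (IQ - mean) / SD
z = (132 - 100) / 15 = 2.1333
Percentile = Phi(2.1333) * 100
Phi(2.1333) = 0.98355
= 98.4


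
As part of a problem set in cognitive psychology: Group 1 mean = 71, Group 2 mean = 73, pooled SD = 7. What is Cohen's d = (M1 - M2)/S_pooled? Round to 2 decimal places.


Cohen's d = (M1 - M2) / S_pooled
= (71 - 73) / 7
= -2 / 7
= -0.29


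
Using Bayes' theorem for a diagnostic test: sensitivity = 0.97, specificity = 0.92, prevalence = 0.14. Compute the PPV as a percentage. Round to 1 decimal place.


PPV = (sens * prev) / (sens * prev + (1-spec) * (1-prev))
Numerator = 0.97 * 0.14 = 0.1358
P(positive and no disease) = (1 - spec) * (1 - prev) = (1 - 0.92) * (1 - 0.14) = 0.0688
Denominator = 0.1358 + 0.0688 = 0.2046
PPV = 0.1358 / 0.2046 = 0.663734
As percentage = 66.4


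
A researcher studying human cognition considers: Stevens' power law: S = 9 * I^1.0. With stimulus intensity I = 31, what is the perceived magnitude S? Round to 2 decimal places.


S = 9 * 31^1.0
31^1.0 = 31.0
S = 9 * 31.0
= 279.00


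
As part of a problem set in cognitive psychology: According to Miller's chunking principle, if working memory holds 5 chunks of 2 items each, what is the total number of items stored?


Total items = chunks * items_per_chunk
= 5 * 2
= 10


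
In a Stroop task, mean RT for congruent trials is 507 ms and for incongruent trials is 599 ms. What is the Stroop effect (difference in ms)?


Stroop effect = RT(incongruent) - RT(congruent)
= 599 - 507
= 92 ms


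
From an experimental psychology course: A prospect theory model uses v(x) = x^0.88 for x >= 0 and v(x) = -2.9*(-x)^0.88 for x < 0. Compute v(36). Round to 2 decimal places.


Since x = 36 >= 0, use v(x) = x^0.88
36^0.88 = 23.4178
v(36) = 23.42


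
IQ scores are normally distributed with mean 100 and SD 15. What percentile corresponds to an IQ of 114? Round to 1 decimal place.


z = (IQ - mean) / SD
z = (114 - 100) / 15 = 0.9333
Percentile = Phi(0.9333) * 100
Phi(0.9333) = 0.824667
= 82.5


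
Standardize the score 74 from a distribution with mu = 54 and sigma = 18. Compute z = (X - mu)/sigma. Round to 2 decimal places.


z = (X - mu) / sigma
= (74 - 54) / 18
= 20 / 18
= 1.11


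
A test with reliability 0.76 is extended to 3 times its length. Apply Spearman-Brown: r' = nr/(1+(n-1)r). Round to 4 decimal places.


r_new = n*r / (1 + (n-1)*r)
Numerator = 3 * 0.76 = 2.28
Denominator = 1 + 2 * 0.76 = 2.52
r_new = 2.28 / 2.52
= 0.9048


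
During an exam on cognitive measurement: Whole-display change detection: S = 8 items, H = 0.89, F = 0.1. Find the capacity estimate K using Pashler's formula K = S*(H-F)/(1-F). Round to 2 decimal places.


K = S * (H - F) / (1 - F)
H - F = 0.79
1 - F = 0.9
K = 8 * 0.79 / 0.9
= 7.02


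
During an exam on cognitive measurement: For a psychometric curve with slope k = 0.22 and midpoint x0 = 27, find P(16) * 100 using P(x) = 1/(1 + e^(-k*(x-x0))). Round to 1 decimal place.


P(x) = 1/(1 + e^(-0.22*(16 - 27)))
Exponent = -0.22 * -11 = 2.42
e^(2.42) = 11.245859
P = 1/(1 + 11.245859) = 0.08166
Percentage = 8.2


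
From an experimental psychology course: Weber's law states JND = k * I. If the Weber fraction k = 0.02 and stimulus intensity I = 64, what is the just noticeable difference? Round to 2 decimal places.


JND = k * I
JND = 0.02 * 64
= 1.28


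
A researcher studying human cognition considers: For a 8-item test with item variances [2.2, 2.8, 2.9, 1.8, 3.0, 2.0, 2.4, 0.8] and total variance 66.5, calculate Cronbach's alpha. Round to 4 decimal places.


alpha = (k/(k-1)) * (1 - sum(s_i^2)/s_total^2)
sum(item variances) = 17.9
k/(k-1) = 8/7 = 1.142857
1 - 17.9/66.5 = 1 - 0.269173 = 0.730827
alpha = 1.142857 * 0.730827
= 0.8352


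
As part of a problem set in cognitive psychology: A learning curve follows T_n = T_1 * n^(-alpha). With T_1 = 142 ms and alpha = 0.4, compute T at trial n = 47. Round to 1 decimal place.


T_n = 142 * 47^(-0.4)
47^(-0.4) = 0.214368
T_n = 142 * 0.214368
= 30.4 ms


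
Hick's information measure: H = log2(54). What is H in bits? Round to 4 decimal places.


H = log2(n)
H = log2(54)
= 5.7549


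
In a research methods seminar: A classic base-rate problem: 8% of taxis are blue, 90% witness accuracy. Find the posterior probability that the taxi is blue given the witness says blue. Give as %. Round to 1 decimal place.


P(blue | says blue) = P(says blue | blue)*P(blue) / [P(says blue | blue)*P(blue) + P(says blue | not blue)*P(not blue)]
Numerator = 0.9 * 0.08 = 0.072
False identification = 0.1 * 0.92 = 0.092
P = 0.072 / (0.072 + 0.092)
= 0.072 / 0.164
As percentage = 43.9


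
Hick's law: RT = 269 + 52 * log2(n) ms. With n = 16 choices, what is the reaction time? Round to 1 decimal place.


RT = 269 + 52 * log2(16)
log2(16) = 4.0
RT = 269 + 52 * 4.0
= 269 + 208.0
= 477.0 ms


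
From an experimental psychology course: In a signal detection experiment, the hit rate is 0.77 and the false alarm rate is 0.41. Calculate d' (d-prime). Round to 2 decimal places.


d' = z(HR) - z(FAR)
z(0.77) = 0.7388
z(0.41) = -0.2275
d' = 0.7388 - -0.2275
= 0.97


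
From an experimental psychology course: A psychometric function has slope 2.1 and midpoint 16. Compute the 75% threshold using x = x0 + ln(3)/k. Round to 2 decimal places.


At P = 0.75: 0.75 = 1/(1 + e^(-k*(x-x0)))
Solving: e^(-k*(x-x0)) = 1/3
x = x0 + ln(3)/k
ln(3) = 1.0986
x = 16 + 1.0986/2.1
= 16 + 0.5231
= 16.52


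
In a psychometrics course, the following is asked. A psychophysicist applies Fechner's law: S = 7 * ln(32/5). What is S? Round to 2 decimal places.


S = 7 * ln(32/5)
I/I0 = 6.4
ln(6.4) = 1.8563
S = 7 * 1.8563
= 12.99


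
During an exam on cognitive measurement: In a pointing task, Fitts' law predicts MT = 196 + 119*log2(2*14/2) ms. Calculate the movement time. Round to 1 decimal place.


MT = 196 + 119 * log2(2*14/2)
2D/W = 14.0
log2(14.0) = 3.8074
MT = 196 + 119 * 3.8074
= 649.1 ms


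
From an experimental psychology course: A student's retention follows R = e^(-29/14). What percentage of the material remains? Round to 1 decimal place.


R = e^(-t/S)
-t/S = -29/14 = -2.071429
R = e^(-2.071429) = 0.126006
Percentage = 0.126006 * 100
= 12.6


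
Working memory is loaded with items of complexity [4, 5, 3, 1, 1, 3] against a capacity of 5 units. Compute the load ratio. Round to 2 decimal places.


Total complexity = 4 + 5 + 3 + 1 + 1 + 3 = 17
Load = total / capacity = 17 / 5
= 3.40


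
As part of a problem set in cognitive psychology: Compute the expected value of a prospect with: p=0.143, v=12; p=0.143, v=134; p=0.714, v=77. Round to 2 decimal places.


EU = sum(p_i * v_i)
0.143 * 12 = 1.716
0.143 * 134 = 19.162
0.714 * 77 = 54.978
EU = 1.716 + 19.162 + 54.978
= 75.86


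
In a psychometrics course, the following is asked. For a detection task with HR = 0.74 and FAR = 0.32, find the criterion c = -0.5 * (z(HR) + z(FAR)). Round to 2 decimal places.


c = -0.5 * (z(HR) + z(FAR))
z(0.74) = 0.6433
z(0.32) = -0.4677
c = -0.5 * (0.6433 + -0.4677)
= -0.5 * 0.1756
= -0.09


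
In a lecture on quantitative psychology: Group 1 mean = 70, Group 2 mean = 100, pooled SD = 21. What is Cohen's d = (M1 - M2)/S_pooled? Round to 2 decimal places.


Cohen's d = (M1 - M2) / S_pooled
= (70 - 100) / 21
= -30 / 21
= -1.43


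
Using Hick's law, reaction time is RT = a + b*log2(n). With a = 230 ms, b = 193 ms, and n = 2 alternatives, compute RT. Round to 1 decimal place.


RT = 230 + 193 * log2(2)
log2(2) = 1.0
RT = 230 + 193 * 1.0
= 230 + 193.0
= 423.0 ms


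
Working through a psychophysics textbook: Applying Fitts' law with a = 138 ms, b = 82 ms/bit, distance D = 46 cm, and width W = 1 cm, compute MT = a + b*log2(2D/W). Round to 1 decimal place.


MT = 138 + 82 * log2(2*46/1)
2D/W = 92.0
log2(92.0) = 6.5236
MT = 138 + 82 * 6.5236
= 672.9 ms


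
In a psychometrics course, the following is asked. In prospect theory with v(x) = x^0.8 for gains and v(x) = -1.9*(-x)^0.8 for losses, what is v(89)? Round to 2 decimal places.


Since x = 89 >= 0, use v(x) = x^0.8
89^0.8 = 36.267
v(89) = 36.27


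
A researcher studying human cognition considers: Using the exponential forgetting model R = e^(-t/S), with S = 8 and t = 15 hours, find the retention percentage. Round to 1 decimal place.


R = e^(-t/S)
-t/S = -15/8 = -1.875
R = e^(-1.875) = 0.153355
Percentage = 0.153355 * 100
= 15.3


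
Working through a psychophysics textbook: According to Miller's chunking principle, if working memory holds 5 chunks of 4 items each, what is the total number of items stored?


Total items = chunks * items_per_chunk
= 5 * 4
= 20


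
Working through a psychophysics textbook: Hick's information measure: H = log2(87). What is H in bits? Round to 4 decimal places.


H = log2(n)
H = log2(87)
= 6.4429


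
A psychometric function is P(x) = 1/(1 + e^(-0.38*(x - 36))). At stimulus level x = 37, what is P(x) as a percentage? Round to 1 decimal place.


P(x) = 1/(1 + e^(-0.38*(37 - 36)))
Exponent = -0.38 * 1 = -0.38
e^(-0.38) = 0.683861
P = 1/(1 + 0.683861) = 0.593873
Percentage = 59.4


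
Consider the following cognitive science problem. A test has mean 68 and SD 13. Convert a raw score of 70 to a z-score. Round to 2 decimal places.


z = (X - mu) / sigma
= (70 - 68) / 13
= 2 / 13
= 0.15


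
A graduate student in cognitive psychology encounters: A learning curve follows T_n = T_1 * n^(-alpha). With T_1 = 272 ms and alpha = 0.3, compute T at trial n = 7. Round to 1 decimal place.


T_n = 272 * 7^(-0.3)
7^(-0.3) = 0.55779
T_n = 272 * 0.55779
= 151.7 ms


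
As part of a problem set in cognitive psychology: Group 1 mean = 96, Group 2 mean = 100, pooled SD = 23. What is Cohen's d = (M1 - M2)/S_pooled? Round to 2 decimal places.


Cohen's d = (M1 - M2) / S_pooled
= (96 - 100) / 23
= -4 / 23
= -0.17


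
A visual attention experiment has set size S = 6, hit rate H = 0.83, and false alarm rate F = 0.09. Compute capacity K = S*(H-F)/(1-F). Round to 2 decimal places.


K = S * (H - F) / (1 - F)
H - F = 0.74
1 - F = 0.91
K = 6 * 0.74 / 0.91
= 4.88


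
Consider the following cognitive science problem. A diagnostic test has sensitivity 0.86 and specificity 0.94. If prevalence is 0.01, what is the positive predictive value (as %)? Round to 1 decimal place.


PPV = (sens * prev) / (sens * prev + (1-spec) * (1-prev))
Numerator = 0.86 * 0.01 = 0.0086
P(positive and no disease) = (1 - spec) * (1 - prev) = (1 - 0.94) * (1 - 0.01) = 0.0594
Denominator = 0.0086 + 0.0594 = 0.068
PPV = 0.0086 / 0.068 = 0.126471
As percentage = 12.6


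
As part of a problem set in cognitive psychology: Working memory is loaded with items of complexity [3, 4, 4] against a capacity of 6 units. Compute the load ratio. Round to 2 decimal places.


Total complexity = 3 + 4 + 4 = 11
Load = total / capacity = 11 / 6
= 1.83
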